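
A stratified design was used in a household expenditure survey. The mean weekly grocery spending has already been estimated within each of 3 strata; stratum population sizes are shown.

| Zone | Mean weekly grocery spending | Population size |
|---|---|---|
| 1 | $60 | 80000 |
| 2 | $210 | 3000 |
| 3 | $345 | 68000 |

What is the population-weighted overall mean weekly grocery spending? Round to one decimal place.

Σ Nₕ·x̄ₕ = 60×80000 + 210×3000 + 345×68000
  = 28890000
Σ Nₕ = 80000 + 3000 + 68000 = 151000
Overall mean = 28890000 / 151000 = 191.3245

191.3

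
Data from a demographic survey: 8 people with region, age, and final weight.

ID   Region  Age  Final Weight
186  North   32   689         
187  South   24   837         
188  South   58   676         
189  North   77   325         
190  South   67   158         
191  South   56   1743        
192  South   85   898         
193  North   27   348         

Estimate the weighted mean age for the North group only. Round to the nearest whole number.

41

North rows: 186, 189, 193
Weighted sum = 56469
Sum of weights = 689 + 325 + 348 = 1362
Weighted mean = 56469 / 1362 = 41.460352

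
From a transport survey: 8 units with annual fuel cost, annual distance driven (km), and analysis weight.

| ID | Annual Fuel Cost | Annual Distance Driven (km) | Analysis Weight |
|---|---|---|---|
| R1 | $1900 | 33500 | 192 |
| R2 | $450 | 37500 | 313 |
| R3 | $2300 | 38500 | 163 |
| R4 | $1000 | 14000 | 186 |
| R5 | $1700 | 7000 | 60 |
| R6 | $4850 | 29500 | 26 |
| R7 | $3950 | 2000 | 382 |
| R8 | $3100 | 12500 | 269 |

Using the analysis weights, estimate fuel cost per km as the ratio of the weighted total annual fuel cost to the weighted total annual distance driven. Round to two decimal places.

Σ wᵢ·y = 1900×192 + 450×313 + 2300×163 + 1000×186 + 1700×60 + 4850×26 + 3950×382 + 3100×269
  = 364800 + 140850 + 374900 + 186000 + 102000 + 126100 + 1508900 + 833900 = 3637450
Σ wᵢ·x = 33500×192 + 37500×313 + 38500×163 + 14000×186 + 7000×60 + 29500×26 + 2000×382 + 12500×269
  = 32362500
Ratio = 3637450 / 32362500 = 0.11239706

0.11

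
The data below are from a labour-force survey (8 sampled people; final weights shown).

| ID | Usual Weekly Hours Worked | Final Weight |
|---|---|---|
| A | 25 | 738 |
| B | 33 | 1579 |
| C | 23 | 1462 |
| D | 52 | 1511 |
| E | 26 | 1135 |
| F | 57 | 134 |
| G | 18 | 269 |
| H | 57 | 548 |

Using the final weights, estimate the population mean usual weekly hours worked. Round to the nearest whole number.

Weighted sum = 255981
Sum of weights = 738 + 1579 + 1462 + 1511 + 1135 + 134 + 269 + 548 = 7376
Weighted mean = 255981 / 7376 = 34.704582

35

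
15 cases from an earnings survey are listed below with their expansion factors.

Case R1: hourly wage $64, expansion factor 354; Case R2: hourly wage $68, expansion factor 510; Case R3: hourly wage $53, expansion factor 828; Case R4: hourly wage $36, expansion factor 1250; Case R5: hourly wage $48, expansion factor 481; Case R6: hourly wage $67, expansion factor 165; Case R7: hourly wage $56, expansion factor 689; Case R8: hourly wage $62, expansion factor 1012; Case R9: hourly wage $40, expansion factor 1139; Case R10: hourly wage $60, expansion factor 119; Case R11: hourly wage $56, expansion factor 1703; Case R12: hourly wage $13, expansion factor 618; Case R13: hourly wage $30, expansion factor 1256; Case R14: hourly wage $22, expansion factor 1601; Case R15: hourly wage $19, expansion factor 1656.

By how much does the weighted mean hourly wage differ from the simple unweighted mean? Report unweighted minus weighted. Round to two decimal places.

Unweighted sum = 694
Unweighted mean = 694 / 15 = 46.266667
Weighted sum = 542159
Sum of weights = 13381
Weighted mean = 542159 / 13381 = 40.517076
Difference (unweighted minus weighted) = 5.7495902

5.75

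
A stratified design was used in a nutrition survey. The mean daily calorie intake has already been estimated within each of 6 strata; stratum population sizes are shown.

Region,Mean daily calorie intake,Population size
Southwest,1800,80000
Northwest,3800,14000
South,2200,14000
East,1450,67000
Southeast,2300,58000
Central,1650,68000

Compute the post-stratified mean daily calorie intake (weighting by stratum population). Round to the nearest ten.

Σ Nₕ·x̄ₕ = 570750000
Σ Nₕ = 80000 + 14000 + 14000 + 67000 + 58000 + 68000 = 301000
Overall mean = 570750000 / 301000 = 1896.1794

1900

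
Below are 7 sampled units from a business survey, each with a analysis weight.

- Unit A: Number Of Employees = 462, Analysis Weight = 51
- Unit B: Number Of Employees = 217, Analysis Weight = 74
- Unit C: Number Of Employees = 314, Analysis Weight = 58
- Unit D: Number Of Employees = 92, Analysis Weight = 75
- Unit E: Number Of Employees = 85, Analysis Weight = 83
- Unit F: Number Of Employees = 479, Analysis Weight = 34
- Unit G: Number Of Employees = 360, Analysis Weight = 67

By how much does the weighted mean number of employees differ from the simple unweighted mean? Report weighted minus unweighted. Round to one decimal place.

Unweighted sum = 462 + 217 + 314 + 92 + 85 + 479 + 360 = 2009
Unweighted mean = 2009 / 7 = 287
Weighted sum = 462×51 + 217×74 + 314×58 + 92×75 + 85×83 + 479×34 + 360×67
  = 23562 + 16058 + 18212 + 6900 + 7055 + 16286 + 24120 = 112193
Sum of weights = 442
Weighted mean = 112193 / 442 = 253.83032
Difference (weighted minus unweighted) = -33.169683

-33.2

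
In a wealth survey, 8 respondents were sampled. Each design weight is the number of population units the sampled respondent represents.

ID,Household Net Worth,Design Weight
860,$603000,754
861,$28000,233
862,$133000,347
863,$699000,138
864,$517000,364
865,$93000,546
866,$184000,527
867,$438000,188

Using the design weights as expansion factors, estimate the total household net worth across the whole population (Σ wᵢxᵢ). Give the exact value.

1022077000

Weighted total = 603000×754 + 28000×233 + 133000×347 + 699000×138 + 517000×364 + 93000×546 + 184000×527 + 438000×188
  = 454662000 + 6524000 + 46151000 + 96462000 + 188188000 + 50778000 + 96968000 + 82344000 = 1022077000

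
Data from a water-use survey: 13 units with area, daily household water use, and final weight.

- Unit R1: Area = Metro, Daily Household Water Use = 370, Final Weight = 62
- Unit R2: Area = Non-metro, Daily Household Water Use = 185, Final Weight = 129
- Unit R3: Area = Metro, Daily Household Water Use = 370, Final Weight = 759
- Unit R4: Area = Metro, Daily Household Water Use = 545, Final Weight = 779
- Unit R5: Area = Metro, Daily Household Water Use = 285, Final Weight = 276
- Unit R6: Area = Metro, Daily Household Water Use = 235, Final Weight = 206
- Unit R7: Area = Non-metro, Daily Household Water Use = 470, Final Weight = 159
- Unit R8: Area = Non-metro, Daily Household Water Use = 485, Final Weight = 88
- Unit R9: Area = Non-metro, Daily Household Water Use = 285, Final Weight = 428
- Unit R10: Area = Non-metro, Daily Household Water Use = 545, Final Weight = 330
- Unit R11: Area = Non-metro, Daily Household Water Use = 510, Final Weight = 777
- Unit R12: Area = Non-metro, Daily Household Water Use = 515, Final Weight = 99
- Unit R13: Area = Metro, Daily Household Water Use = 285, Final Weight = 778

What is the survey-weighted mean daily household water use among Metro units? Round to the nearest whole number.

Metro rows: R1, R3, R4, R5, R6, R13
Weighted sum = 1077125
Sum of weights = 2860
Weighted mean = 1077125 / 2860 = 376.61713

377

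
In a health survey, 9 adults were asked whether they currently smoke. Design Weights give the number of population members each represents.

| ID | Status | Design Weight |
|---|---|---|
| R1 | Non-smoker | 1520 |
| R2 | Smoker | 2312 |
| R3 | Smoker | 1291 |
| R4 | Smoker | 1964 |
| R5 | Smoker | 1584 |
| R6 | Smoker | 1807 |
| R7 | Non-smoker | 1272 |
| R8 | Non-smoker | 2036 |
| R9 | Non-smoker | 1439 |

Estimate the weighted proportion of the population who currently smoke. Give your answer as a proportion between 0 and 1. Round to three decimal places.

0.588

Sum of weights for 'Smoker' = 2312 + 1291 + 1964 + 1584 + 1807 = 8958
Total weight = 1520 + 2312 + 1291 + 1964 + 1584 + 1807 + 1272 + 2036 + 1439 = 15225
Weighted proportion = 8958 / 15225 = 0.58837438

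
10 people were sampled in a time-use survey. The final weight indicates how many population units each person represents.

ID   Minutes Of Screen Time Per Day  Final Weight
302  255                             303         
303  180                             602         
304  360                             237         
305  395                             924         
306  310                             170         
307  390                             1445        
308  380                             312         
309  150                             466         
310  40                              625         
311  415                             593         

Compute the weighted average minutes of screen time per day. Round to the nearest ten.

300

Weighted sum = 255×303 + 180×602 + 360×237 + 395×924 + 310×170 + 390×1445 + 380×312 + 150×466 + 40×625 + 415×593
  = 77265 + 108360 + 85320 + 364980 + 52700 + 563550 + 118560 + 69900 + 25000 + 246095 = 1711730
Sum of weights = 303 + 602 + 237 + 924 + 170 + 1445 + 312 + 466 + 625 + 593 = 5677
Weighted mean = 1711730 / 5677 = 301.52017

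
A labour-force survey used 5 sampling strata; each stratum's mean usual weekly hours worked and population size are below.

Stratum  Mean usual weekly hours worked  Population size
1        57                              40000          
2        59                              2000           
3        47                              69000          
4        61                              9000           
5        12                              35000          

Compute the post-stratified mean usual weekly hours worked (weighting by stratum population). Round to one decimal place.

Σ Nₕ·x̄ₕ = 57×40000 + 59×2000 + 47×69000 + 61×9000 + 12×35000
  = 6610000
Σ Nₕ = 40000 + 2000 + 69000 + 9000 + 35000 = 155000
Overall mean = 6610000 / 155000 = 42.645161

42.6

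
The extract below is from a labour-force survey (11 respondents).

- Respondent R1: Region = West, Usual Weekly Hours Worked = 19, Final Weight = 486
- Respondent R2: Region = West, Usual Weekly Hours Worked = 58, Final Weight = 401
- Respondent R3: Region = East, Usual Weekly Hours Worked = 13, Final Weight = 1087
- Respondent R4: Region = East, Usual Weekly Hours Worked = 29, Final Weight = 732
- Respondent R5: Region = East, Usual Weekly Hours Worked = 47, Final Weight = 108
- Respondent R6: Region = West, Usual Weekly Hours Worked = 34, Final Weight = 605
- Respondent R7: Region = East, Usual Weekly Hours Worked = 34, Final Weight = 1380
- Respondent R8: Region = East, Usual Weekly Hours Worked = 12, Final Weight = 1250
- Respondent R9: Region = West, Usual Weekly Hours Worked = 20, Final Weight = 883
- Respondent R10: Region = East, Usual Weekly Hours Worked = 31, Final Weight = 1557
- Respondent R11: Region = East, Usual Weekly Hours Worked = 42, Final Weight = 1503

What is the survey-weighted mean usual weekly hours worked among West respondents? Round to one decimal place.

29.8

West rows: R1, R2, R6, R9
Weighted sum = 19×486 + 58×401 + 34×605 + 20×883
  = 70722
Sum of weights = 486 + 401 + 605 + 883 = 2375
Weighted mean = 70722 / 2375 = 29.777684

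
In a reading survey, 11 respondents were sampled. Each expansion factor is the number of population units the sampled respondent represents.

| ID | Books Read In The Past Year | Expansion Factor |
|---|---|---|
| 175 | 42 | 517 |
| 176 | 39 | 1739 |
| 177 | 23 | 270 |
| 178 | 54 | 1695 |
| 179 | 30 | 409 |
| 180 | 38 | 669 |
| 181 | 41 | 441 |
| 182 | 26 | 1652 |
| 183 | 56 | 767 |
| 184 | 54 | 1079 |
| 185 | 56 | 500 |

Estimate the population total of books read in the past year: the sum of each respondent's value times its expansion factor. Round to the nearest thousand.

Weighted total = 42×517 + 39×1739 + 23×270 + 54×1695 + 30×409 + 38×669 + 41×441 + 26×1652 + 56×767 + 54×1079 + 56×500
  = 415218

415000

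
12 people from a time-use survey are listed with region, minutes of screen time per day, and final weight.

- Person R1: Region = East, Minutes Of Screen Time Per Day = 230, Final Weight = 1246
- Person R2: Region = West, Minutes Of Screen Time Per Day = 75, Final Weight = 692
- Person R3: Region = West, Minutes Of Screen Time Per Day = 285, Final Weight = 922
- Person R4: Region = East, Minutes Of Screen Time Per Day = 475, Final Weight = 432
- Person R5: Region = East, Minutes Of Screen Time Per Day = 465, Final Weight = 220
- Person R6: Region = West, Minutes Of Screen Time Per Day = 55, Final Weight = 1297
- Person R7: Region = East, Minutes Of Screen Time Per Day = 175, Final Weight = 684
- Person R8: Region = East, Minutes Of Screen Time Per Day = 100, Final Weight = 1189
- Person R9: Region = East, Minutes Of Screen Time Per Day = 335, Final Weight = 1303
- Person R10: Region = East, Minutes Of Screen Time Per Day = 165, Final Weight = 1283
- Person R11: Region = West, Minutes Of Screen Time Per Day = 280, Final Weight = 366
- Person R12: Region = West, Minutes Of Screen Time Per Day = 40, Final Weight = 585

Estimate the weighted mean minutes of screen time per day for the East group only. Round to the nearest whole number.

East rows: R1, R4, R5, R7, R8, R9, R10
Weighted sum = 230×1246 + 475×432 + 465×220 + 175×684 + 100×1189 + 335×1303 + 165×1283
  = 286580 + 205200 + 102300 + 119700 + 118900 + 436505 + 211695 = 1480880
Sum of weights = 1246 + 432 + 220 + 684 + 1189 + 1303 + 1283 = 6357
Weighted mean = 1480880 / 6357 = 232.95265

233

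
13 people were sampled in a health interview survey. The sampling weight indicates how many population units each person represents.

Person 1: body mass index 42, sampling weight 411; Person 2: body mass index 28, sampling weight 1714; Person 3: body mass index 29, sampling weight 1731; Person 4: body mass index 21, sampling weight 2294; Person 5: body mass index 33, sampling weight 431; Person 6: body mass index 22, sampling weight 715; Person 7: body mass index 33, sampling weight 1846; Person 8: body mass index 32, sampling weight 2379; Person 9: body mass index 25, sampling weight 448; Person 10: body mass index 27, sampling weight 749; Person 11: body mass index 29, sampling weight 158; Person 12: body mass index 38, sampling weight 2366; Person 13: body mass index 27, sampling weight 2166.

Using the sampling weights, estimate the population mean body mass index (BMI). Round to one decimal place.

29.6

Weighted sum = 515021
Sum of weights = 17408
Weighted mean = 515021 / 17408 = 29.585306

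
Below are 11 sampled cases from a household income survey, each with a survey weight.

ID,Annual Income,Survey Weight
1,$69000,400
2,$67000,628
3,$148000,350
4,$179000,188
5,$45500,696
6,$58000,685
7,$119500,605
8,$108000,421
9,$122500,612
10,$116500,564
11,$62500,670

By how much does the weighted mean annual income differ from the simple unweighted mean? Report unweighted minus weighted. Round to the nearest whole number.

9053

Unweighted sum = 69000 + 67000 + 148000 + 179000 + 45500 + 58000 + 119500 + 108000 + 122500 + 116500 + 62500 = 1095500
Unweighted mean = 1095500 / 11 = 99590.909
Weighted sum = 69000×400 + 67000×628 + 148000×350 + 179000×188 + 45500×696 + 58000×685 + 119500×605 + 108000×421 + 122500×612 + 116500×564 + 62500×670
  = 27600000 + 42076000 + 51800000 + 33652000 + 31668000 + 39730000 + 72297500 + 45468000 + 74970000 + 65706000 + 41875000 = 526842500
Sum of weights = 400 + 628 + 350 + 188 + 696 + 685 + 605 + 421 + 612 + 564 + 670 = 5819
Weighted mean = 526842500 / 5819 = 90538.323
Difference (unweighted minus weighted) = 9052.5864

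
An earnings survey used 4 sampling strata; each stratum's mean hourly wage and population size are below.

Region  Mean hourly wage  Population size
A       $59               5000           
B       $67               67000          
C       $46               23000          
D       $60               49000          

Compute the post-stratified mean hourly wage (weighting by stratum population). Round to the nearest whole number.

Σ Nₕ·x̄ₕ = 8782000
Σ Nₕ = 5000 + 67000 + 23000 + 49000 = 144000
Overall mean = 8782000 / 144000 = 60.986111

61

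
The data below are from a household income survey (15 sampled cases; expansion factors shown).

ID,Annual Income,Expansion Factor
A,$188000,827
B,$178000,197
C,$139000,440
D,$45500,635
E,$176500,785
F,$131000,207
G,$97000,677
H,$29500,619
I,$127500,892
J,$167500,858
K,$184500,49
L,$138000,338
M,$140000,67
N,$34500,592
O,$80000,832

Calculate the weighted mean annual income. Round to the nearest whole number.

Weighted sum = 939687000
Sum of weights = 8015
Weighted mean = 939687000 / 8015 = 117241.05

117241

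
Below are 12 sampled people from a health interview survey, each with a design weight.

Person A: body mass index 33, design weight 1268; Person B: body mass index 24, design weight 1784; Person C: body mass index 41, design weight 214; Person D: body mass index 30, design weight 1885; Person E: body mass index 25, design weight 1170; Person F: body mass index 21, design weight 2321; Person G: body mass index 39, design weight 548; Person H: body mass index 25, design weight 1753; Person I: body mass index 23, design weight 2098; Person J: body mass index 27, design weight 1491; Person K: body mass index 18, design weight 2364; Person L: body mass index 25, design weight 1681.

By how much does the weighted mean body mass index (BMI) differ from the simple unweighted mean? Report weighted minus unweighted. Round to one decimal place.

Unweighted sum = 33 + 24 + 41 + 30 + 25 + 21 + 39 + 25 + 23 + 27 + 18 + 25 = 331
Unweighted mean = 331 / 12 = 27.583333
Weighted sum = 33×1268 + 24×1784 + 41×214 + 30×1885 + 25×1170 + 21×2321 + 39×548 + 25×1753 + 23×2098 + 27×1491 + 18×2364 + 25×1681
  = 41844 + 42816 + 8774 + 56550 + 29250 + 48741 + 21372 + 43825 + 48254 + 40257 + 42552 + 42025 = 466260
Sum of weights = 1268 + 1784 + 214 + 1885 + 1170 + 2321 + 548 + 1753 + 2098 + 1491 + 2364 + 1681 = 18577
Weighted mean = 466260 / 18577 = 25.098778
Difference (weighted minus unweighted) = -2.4845553

-2.5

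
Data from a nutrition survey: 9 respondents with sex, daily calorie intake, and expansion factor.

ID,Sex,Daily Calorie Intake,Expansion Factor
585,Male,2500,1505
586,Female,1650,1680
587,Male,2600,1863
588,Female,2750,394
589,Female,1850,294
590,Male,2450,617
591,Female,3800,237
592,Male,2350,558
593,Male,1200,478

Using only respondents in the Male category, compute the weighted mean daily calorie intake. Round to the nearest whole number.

Male rows: 585, 587, 590, 592, 593
Weighted sum = 2500×1505 + 2600×1863 + 2450×617 + 2350×558 + 1200×478
  = 3762500 + 4843800 + 1511650 + 1311300 + 573600 = 12002850
Sum of weights = 5021
Weighted mean = 12002850 / 5021 = 2390.5298

2391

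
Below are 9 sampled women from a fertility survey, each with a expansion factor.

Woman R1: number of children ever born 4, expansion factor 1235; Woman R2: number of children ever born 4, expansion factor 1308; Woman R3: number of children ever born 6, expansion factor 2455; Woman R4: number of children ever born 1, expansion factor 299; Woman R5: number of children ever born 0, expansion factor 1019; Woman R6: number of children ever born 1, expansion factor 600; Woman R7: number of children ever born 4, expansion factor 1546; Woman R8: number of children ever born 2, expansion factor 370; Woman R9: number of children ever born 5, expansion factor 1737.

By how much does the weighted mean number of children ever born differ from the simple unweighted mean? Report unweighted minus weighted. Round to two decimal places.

-0.92

Unweighted sum = 4 + 4 + 6 + 1 + 0 + 1 + 4 + 2 + 5 = 27
Unweighted mean = 27 / 9 = 3
Weighted sum = 4×1235 + 4×1308 + 6×2455 + 1×299 + 0×1019 + 1×600 + 4×1546 + 2×370 + 5×1737
  = 41410
Sum of weights = 1235 + 1308 + 2455 + 299 + 1019 + 600 + 1546 + 370 + 1737 = 10569
Weighted mean = 41410 / 10569 = 3.9180623
Difference (unweighted minus weighted) = -0.91806226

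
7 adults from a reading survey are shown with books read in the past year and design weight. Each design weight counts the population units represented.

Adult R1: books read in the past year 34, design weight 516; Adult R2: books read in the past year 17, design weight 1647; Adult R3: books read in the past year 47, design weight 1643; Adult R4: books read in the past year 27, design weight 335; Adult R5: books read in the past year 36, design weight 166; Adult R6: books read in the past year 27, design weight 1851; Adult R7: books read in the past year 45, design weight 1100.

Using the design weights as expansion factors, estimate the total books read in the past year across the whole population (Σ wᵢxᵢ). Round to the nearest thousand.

237000

Weighted total = 34×516 + 17×1647 + 47×1643 + 27×335 + 36×166 + 27×1851 + 45×1100
  = 17544 + 27999 + 77221 + 9045 + 5976 + 49977 + 49500 = 237262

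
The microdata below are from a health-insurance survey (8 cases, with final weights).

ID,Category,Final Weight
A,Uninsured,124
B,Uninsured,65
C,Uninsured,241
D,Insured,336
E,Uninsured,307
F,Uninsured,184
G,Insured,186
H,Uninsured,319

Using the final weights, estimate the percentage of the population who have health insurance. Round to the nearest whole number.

30

Sum of weights for 'Insured' = 336 + 186 = 522
Total weight = 124 + 65 + 241 + 336 + 307 + 184 + 186 + 319 = 1762
Weighted proportion = 522 / 1762 = 0.29625426 → 29.625426%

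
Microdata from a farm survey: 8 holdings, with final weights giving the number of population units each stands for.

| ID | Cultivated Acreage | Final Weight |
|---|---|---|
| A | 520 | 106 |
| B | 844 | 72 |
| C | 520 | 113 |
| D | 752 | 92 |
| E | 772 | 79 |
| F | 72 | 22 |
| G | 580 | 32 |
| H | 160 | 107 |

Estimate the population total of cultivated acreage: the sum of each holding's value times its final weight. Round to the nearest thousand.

342000

Weighted total = 520×106 + 844×72 + 520×113 + 752×92 + 772×79 + 72×22 + 580×32 + 160×107
  = 55120 + 60768 + 58760 + 69184 + 60988 + 1584 + 18560 + 17120 = 342084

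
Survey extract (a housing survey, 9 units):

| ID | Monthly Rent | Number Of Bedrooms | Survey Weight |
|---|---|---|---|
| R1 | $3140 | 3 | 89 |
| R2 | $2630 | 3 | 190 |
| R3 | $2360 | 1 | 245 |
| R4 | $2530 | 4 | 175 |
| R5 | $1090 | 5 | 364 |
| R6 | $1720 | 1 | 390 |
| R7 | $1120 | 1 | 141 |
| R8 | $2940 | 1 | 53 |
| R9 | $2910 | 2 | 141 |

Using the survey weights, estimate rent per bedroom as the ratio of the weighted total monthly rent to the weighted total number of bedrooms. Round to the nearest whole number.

Σ wᵢ·y = 3140×89 + 2630×190 + 2360×245 + 2530×175 + 1090×364 + 1720×390 + 1120×141 + 2940×53 + 2910×141
  = 3591720
Σ wᵢ·x = 3×89 + 3×190 + 1×245 + 4×175 + 5×364 + 1×390 + 1×141 + 1×53 + 2×141
  = 267 + 570 + 245 + 700 + 1820 + 390 + 141 + 53 + 282 = 4468
Ratio = 3591720 / 4468 = 803.87645

804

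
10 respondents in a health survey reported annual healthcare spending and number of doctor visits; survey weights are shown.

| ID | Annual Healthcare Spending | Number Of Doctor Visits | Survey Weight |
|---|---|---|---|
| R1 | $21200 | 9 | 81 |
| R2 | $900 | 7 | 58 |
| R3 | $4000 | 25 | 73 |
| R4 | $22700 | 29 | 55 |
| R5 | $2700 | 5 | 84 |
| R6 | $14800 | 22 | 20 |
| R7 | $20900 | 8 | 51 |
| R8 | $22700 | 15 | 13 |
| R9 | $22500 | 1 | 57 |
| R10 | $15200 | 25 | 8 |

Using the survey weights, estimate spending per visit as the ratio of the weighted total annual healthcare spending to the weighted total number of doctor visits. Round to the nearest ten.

Σ wᵢ·y = 21200×81 + 900×58 + 4000×73 + 22700×55 + 2700×84 + 14800×20 + 20900×51 + 22700×13 + 22500×57 + 15200×8
  = 6597800
Σ wᵢ·x = 9×81 + 7×58 + 25×73 + 29×55 + 5×84 + 22×20 + 8×51 + 15×13 + 1×57 + 25×8
  = 6275
Ratio = 6597800 / 6275 = 1051.4422

1050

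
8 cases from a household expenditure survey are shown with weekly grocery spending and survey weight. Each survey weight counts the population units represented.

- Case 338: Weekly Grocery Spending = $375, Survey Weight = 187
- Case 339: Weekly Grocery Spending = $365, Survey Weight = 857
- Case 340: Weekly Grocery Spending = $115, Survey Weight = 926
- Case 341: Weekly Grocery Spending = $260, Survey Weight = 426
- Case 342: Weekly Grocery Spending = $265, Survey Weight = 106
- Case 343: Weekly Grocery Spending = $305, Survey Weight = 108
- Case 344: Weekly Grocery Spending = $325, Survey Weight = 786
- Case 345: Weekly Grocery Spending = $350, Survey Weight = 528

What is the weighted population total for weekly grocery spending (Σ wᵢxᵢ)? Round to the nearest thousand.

Weighted total = 375×187 + 365×857 + 115×926 + 260×426 + 265×106 + 305×108 + 325×786 + 350×528
  = 1101460

1101000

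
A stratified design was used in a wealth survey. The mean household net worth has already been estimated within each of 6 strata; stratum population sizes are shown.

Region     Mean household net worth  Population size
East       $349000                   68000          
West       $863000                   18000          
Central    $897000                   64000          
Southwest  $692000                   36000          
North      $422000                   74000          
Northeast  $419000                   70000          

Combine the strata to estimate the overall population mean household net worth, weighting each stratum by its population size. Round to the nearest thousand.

552000

Σ Nₕ·x̄ₕ = 349000×68000 + 863000×18000 + 897000×64000 + 692000×36000 + 422000×74000 + 419000×70000
  = 23732000000 + 15534000000 + 57408000000 + 24912000000 + 31228000000 + 29330000000 = 182144000000
Σ Nₕ = 68000 + 18000 + 64000 + 36000 + 74000 + 70000 = 330000
Overall mean = 182144000000 / 330000 = 551951.52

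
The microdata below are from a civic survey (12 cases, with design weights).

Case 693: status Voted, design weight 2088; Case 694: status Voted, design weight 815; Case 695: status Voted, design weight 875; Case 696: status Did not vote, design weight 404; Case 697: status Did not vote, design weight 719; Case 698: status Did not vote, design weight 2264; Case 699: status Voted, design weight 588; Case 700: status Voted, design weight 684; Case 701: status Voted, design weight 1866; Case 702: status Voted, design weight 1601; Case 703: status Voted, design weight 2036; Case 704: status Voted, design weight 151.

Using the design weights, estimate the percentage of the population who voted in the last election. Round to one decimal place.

Sum of weights for 'Voted' = 2088 + 815 + 875 + 588 + 684 + 1866 + 1601 + 2036 + 151 = 10704
Total weight = 2088 + 815 + 875 + 404 + 719 + 2264 + 588 + 684 + 1866 + 1601 + 2036 + 151 = 14091
Weighted proportion = 10704 / 14091 = 0.75963381 → 75.963381%

76.0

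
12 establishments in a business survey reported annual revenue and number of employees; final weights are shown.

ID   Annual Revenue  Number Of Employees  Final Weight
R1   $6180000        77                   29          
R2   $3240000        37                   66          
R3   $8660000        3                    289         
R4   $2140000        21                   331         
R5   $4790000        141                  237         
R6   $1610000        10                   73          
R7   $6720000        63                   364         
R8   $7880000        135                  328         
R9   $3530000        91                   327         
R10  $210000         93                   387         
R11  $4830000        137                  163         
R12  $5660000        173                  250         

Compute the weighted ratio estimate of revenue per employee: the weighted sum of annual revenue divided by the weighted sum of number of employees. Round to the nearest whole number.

Σ wᵢ·y = 13325490000
Σ wᵢ·x = 77×29 + 37×66 + 3×289 + 21×331 + 141×237 + 10×73 + 63×364 + 135×328 + 91×327 + 93×387 + 137×163 + 173×250
  = 245181
Ratio = 13325490000 / 245181 = 54349.603

54350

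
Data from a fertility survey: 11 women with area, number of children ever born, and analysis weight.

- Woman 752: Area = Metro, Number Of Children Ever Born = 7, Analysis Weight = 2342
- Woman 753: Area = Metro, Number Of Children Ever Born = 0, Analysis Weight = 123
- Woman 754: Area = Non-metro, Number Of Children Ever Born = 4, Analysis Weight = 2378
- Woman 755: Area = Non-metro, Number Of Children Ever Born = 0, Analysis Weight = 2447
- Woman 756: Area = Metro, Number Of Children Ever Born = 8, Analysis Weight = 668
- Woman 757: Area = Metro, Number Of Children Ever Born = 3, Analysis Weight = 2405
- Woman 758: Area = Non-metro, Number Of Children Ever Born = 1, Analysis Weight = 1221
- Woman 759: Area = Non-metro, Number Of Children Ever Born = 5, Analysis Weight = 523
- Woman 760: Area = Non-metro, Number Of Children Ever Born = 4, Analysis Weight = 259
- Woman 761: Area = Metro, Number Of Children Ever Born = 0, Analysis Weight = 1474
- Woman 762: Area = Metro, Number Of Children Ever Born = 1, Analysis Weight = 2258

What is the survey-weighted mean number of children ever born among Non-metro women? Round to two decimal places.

Non-metro rows: 754, 755, 758, 759, 760
Weighted sum = 14384
Sum of weights = 6828
Weighted mean = 14384 / 6828 = 2.1066198

2.11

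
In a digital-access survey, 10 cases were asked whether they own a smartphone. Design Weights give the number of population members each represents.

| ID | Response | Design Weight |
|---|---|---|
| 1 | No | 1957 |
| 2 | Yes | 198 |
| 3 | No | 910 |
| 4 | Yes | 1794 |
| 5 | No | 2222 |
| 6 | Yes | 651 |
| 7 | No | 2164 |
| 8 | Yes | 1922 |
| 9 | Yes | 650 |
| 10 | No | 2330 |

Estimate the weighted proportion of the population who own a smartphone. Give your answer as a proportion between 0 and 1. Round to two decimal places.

Sum of weights for 'Yes' = 198 + 1794 + 651 + 1922 + 650 = 5215
Total weight = 14798
Weighted proportion = 5215 / 14798 = 0.35241249

0.35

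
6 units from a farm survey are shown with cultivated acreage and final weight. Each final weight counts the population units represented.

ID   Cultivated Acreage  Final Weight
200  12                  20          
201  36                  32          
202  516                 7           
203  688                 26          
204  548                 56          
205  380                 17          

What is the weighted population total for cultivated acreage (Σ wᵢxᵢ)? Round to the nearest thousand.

60000

Weighted total = 12×20 + 36×32 + 516×7 + 688×26 + 548×56 + 380×17
  = 240 + 1152 + 3612 + 17888 + 30688 + 6460 = 60040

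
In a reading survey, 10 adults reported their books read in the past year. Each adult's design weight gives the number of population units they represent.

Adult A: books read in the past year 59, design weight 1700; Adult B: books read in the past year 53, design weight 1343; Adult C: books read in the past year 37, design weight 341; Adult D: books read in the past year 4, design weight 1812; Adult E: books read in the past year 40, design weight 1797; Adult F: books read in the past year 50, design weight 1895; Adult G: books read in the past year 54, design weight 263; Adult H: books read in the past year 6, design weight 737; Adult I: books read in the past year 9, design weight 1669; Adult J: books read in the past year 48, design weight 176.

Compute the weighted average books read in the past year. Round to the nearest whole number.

Weighted sum = 59×1700 + 53×1343 + 37×341 + 4×1812 + 40×1797 + 50×1895 + 54×263 + 6×737 + 9×1669 + 48×176
  = 100300 + 71179 + 12617 + 7248 + 71880 + 94750 + 14202 + 4422 + 15021 + 8448 = 400067
Sum of weights = 11733
Weighted mean = 400067 / 11733 = 34.097588

34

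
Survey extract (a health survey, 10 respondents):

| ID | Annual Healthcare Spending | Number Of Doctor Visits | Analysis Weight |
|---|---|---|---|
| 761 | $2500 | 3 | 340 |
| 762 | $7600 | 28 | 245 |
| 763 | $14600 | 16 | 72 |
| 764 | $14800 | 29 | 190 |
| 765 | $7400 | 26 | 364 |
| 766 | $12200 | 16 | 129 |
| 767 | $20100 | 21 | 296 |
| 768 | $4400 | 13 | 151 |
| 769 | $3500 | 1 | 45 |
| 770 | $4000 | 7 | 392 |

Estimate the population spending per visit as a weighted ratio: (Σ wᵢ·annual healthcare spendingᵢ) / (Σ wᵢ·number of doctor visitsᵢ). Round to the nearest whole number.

Σ wᵢ·y = 2500×340 + 7600×245 + 14600×72 + 14800×190 + 7400×364 + 12200×129 + 20100×296 + 4400×151 + 3500×45 + 4000×392
  = 19182100
Σ wᵢ·x = 3×340 + 28×245 + 16×72 + 29×190 + 26×364 + 16×129 + 21×296 + 13×151 + 1×45 + 7×392
  = 1020 + 6860 + 1152 + 5510 + 9464 + 2064 + 6216 + 1963 + 45 + 2744 = 37038
Ratio = 19182100 / 37038 = 517.90323

518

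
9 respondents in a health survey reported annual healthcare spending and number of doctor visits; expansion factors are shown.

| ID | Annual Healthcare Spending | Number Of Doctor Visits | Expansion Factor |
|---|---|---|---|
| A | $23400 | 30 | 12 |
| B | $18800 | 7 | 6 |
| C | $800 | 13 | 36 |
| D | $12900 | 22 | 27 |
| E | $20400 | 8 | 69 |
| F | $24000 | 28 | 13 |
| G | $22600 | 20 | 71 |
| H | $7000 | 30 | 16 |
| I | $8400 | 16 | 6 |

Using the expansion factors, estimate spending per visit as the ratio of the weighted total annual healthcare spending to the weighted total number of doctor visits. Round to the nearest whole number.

Σ wᵢ·y = 23400×12 + 18800×6 + 800×36 + 12900×27 + 20400×69 + 24000×13 + 22600×71 + 7000×16 + 8400×6
  = 4257300
Σ wᵢ·x = 30×12 + 7×6 + 13×36 + 22×27 + 8×69 + 28×13 + 20×71 + 30×16 + 16×6
  = 360 + 42 + 468 + 594 + 552 + 364 + 1420 + 480 + 96 = 4376
Ratio = 4257300 / 4376 = 972.87477

973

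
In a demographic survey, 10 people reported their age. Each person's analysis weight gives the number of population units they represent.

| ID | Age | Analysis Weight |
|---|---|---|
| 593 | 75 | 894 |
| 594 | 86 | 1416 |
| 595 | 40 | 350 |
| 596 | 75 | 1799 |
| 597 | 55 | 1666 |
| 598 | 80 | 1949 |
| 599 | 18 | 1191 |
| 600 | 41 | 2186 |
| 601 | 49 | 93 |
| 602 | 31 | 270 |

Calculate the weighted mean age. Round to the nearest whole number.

60

Weighted sum = 75×894 + 86×1416 + 40×350 + 75×1799 + 55×1666 + 80×1949 + 18×1191 + 41×2186 + 49×93 + 31×270
  = 67050 + 121776 + 14000 + 134925 + 91630 + 155920 + 21438 + 89626 + 4557 + 8370 = 709292
Sum of weights = 894 + 1416 + 350 + 1799 + 1666 + 1949 + 1191 + 2186 + 93 + 270 = 11814
Weighted mean = 709292 / 11814 = 60.03826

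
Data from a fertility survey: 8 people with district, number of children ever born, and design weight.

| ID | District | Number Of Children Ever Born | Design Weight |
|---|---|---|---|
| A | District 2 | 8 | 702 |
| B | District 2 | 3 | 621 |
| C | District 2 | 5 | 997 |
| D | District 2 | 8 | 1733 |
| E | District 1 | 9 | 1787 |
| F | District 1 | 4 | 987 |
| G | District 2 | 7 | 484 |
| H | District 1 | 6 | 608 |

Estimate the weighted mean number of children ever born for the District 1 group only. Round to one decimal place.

7.0

District 1 rows: E, F, H
Weighted sum = 9×1787 + 4×987 + 6×608
  = 16083 + 3948 + 3648 = 23679
Sum of weights = 3382
Weighted mean = 23679 / 3382 = 7.0014784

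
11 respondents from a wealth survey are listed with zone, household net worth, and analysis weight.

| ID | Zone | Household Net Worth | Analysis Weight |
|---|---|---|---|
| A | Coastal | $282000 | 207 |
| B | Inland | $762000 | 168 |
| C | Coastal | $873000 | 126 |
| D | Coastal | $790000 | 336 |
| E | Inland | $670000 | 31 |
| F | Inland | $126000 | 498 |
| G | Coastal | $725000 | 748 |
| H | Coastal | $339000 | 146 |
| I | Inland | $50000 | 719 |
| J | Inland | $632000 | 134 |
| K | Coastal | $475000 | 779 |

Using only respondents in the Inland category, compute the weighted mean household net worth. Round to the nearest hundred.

214300

Inland rows: B, E, F, I, J
Weighted sum = 762000×168 + 670000×31 + 126000×498 + 50000×719 + 632000×134
  = 332172000
Sum of weights = 168 + 31 + 498 + 719 + 134 = 1550
Weighted mean = 332172000 / 1550 = 214304.52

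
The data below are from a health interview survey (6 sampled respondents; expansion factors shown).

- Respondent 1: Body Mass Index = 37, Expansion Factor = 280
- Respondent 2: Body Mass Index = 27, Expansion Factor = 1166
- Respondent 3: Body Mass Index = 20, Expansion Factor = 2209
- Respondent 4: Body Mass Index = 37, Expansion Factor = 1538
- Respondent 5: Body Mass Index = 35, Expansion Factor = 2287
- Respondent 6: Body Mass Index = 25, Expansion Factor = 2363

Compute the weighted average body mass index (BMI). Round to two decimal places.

Weighted sum = 37×280 + 27×1166 + 20×2209 + 37×1538 + 35×2287 + 25×2363
  = 282048
Sum of weights = 280 + 1166 + 2209 + 1538 + 2287 + 2363 = 9843
Weighted mean = 282048 / 9843 = 28.654678

28.65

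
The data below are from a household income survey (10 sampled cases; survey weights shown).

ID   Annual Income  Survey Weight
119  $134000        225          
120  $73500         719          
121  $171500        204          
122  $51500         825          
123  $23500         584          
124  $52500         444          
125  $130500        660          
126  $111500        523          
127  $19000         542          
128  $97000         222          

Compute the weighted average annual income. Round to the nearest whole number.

Weighted sum = 373780500
Sum of weights = 225 + 719 + 204 + 825 + 584 + 444 + 660 + 523 + 542 + 222 = 4948
Weighted mean = 373780500 / 4948 = 75541.734

75542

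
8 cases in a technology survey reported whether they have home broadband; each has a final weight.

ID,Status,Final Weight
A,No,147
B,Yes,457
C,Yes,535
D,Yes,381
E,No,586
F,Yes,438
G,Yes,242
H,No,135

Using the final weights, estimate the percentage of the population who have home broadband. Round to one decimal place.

Sum of weights for 'Yes' = 457 + 535 + 381 + 438 + 242 = 2053
Total weight = 147 + 457 + 535 + 381 + 586 + 438 + 242 + 135 = 2921
Weighted proportion = 2053 / 2921 = 0.70284149 → 70.284149%

70.3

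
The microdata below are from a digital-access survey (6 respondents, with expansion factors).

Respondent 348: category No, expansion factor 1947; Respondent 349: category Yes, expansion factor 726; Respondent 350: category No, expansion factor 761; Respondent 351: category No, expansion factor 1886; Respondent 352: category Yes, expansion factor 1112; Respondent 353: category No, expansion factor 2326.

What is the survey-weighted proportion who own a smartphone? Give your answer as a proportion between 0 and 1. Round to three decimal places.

Sum of weights for 'Yes' = 726 + 1112 = 1838
Total weight = 1947 + 726 + 761 + 1886 + 1112 + 2326 = 8758
Weighted proportion = 1838 / 8758 = 0.20986527

0.210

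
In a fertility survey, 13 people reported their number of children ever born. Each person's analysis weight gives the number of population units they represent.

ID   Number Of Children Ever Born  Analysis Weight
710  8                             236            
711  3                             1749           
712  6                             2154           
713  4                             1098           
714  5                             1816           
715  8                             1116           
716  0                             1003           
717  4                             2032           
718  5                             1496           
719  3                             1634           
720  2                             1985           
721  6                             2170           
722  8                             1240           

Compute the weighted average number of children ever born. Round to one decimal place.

4.6

Weighted sum = 89879
Sum of weights = 19729
Weighted mean = 89879 / 19729 = 4.5556795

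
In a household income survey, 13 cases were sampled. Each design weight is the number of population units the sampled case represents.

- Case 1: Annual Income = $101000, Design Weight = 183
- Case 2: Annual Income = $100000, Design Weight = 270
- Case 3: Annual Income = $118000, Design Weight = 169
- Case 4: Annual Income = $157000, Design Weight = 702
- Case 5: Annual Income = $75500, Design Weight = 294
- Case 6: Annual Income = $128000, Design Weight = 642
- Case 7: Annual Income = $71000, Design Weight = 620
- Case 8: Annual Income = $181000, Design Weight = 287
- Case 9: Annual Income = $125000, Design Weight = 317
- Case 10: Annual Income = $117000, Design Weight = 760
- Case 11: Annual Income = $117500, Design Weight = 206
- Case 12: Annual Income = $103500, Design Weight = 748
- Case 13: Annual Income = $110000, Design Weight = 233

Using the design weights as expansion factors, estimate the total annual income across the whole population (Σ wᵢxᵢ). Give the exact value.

Weighted total = 631777000

631777000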